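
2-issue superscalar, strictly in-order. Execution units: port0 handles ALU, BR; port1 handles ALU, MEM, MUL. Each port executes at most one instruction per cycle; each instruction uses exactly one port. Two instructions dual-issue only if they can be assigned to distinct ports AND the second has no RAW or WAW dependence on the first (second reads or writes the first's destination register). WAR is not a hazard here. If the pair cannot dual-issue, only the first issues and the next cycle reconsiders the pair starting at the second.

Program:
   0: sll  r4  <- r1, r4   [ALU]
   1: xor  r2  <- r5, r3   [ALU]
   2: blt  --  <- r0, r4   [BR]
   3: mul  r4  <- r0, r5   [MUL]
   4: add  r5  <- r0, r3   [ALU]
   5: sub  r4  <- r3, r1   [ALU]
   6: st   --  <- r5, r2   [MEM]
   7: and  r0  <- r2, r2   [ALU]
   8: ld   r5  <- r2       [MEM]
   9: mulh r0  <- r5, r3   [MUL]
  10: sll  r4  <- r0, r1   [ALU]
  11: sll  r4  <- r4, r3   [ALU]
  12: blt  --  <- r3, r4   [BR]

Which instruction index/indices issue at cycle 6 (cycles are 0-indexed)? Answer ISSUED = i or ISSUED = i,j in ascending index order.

ISSUED = 10

c0: i0+i1 sll.ALU xor.ALU  dual
c1: i2+i3 blt.BR mul.MUL  dual
c2: i4+i5 add.ALU sub.ALU  dual
c3: i6+i7 st.MEM and.ALU  dual
c4: i8 ld.MEM  no-port MEM/MUL
c5: i9 mulh.MUL  RAW r0
c6: i10 sll.ALU  RAW+WAW r4
c7: i11 sll.ALU  RAW r4
c8: i12 blt.BR  tail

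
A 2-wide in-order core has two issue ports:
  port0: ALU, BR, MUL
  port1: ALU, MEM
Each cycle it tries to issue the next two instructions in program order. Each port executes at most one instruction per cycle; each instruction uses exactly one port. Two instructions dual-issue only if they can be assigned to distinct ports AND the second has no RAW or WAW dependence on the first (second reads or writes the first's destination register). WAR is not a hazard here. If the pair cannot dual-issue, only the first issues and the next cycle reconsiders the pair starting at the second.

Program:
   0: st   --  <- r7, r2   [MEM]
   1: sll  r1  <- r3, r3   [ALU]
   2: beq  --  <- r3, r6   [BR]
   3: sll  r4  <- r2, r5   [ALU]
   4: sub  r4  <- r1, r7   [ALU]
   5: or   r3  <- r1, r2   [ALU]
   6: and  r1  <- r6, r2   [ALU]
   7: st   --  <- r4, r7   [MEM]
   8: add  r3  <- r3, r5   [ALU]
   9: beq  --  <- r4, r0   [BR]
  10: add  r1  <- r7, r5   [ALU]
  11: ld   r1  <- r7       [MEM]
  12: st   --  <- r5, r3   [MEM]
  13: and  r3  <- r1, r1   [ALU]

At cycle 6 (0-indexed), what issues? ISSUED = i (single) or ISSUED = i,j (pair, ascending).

#0 head=0: st.MEM/sll.ALU i0,i1 2-wide
#1 head=2: beq.BR/sll.ALU i2,i3 2-wide
#2 head=4: sub.ALU/or.ALU i4,i5 2-wide
#3 head=6: and.ALU/st.MEM i6,i7 2-wide
#4 head=8: add.ALU/beq.BR i8,i9 2-wide
#5 head=10: add.ALU i10 WAW r1
#6 head=11: ld.MEM i11 no-port MEM/MEM
#7 head=12: st.MEM/and.ALU i12,i13 2-wide

ISSUED = 11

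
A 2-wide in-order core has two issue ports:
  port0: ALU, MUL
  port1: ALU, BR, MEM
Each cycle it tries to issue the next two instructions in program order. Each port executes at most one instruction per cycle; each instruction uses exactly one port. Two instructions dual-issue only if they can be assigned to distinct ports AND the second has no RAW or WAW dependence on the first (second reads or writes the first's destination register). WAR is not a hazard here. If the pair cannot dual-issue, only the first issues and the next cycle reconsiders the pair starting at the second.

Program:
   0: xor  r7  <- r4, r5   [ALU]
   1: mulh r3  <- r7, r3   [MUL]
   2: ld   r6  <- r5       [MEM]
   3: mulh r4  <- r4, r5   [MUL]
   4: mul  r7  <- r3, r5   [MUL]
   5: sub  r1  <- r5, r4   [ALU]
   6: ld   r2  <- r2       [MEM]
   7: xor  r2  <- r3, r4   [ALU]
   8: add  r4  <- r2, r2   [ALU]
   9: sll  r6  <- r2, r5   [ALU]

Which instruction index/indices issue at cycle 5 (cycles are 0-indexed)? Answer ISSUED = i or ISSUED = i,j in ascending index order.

t=0 i0:xor.ALU ; RAW r7
t=1 i1+i2:mulh.MUL;ld.MEM ; pair
t=2 i3:mulh.MUL ; no-port MUL/MUL
t=3 i4+i5:mul.MUL;sub.ALU ; pair
t=4 i6:ld.MEM ; WAW r2
t=5 i7:xor.ALU ; RAW r2
t=6 i8+i9:add.ALU;sll.ALU ; pair

ISSUED = 7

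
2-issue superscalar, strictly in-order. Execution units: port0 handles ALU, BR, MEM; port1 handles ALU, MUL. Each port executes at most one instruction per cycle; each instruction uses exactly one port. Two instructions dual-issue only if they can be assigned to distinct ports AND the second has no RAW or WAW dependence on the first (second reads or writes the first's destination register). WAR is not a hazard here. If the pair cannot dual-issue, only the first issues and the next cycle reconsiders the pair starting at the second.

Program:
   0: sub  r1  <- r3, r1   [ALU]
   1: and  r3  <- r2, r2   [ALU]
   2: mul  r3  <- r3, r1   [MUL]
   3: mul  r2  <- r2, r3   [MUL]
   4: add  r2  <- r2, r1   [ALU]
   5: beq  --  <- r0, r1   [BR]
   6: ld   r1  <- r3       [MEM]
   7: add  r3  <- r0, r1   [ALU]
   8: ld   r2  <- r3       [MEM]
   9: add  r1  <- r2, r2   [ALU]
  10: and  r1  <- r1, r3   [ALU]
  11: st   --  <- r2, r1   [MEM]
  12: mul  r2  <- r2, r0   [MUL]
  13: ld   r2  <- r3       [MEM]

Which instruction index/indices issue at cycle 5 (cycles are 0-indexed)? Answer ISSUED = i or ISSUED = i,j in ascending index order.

ISSUED = 7

c0: i0+i1 sub.ALU and.ALU  dual
c1: i2 mul.MUL  no-port MUL/MUL
c2: i3 mul.MUL  RAW+WAW r2
c3: i4+i5 add.ALU beq.BR  dual
c4: i6 ld.MEM  RAW r1
c5: i7 add.ALU  RAW r3
c6: i8 ld.MEM  RAW r2
c7: i9 add.ALU  RAW+WAW r1
c8: i10 and.ALU  RAW r1
c9: i11+i12 st.MEM mul.MUL  dual
c10: i13 ld.MEM  tail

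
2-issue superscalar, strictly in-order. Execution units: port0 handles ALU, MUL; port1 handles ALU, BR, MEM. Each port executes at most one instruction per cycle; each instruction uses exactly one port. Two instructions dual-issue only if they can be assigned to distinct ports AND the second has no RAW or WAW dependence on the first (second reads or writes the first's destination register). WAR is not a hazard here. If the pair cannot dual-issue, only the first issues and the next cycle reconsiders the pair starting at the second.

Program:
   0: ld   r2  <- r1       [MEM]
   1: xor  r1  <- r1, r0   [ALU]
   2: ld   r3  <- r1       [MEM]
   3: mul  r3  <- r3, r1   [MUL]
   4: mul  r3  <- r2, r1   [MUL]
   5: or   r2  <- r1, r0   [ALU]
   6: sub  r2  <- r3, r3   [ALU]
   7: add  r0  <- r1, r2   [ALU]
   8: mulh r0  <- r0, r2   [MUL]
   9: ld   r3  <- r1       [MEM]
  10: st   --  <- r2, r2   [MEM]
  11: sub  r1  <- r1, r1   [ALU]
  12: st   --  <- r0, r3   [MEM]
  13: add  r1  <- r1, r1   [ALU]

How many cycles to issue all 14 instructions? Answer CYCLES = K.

c0: i0/i1 ld.MEM;xor.ALU  dual
c1: i2 ld.MEM  RAW+WAW r3
c2: i3 mul.MUL  no-port MUL/MUL
c3: i4/i5 mul.MUL;or.ALU  dual
c4: i6 sub.ALU  RAW r2
c5: i7 add.ALU  RAW+WAW r0
c6: i8/i9 mulh.MUL;ld.MEM  dual
c7: i10/i11 st.MEM;sub.ALU  dual
c8: i12/i13 st.MEM;add.ALU  dual

CYCLES = 9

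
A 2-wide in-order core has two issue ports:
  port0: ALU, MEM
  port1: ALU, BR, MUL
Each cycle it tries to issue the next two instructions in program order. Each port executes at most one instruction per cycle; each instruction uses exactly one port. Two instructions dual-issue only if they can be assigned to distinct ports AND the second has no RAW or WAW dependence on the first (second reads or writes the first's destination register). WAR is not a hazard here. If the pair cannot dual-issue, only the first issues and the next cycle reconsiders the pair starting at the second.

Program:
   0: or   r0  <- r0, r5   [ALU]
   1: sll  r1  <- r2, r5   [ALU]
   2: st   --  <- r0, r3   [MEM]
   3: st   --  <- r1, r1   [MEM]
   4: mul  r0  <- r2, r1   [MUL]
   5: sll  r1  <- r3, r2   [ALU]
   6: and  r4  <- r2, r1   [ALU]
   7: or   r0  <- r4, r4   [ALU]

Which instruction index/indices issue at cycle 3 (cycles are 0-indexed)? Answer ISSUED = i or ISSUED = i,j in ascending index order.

ISSUED = 5

#0 head=0: or.ALU/sll.ALU i0/i1 dual
#1 head=2: st.MEM i2 no-port MEM/MEM
#2 head=3: st.MEM/mul.MUL i3/i4 dual
#3 head=5: sll.ALU i5 RAW r1
#4 head=6: and.ALU i6 RAW r4
#5 head=7: or.ALU i7 tail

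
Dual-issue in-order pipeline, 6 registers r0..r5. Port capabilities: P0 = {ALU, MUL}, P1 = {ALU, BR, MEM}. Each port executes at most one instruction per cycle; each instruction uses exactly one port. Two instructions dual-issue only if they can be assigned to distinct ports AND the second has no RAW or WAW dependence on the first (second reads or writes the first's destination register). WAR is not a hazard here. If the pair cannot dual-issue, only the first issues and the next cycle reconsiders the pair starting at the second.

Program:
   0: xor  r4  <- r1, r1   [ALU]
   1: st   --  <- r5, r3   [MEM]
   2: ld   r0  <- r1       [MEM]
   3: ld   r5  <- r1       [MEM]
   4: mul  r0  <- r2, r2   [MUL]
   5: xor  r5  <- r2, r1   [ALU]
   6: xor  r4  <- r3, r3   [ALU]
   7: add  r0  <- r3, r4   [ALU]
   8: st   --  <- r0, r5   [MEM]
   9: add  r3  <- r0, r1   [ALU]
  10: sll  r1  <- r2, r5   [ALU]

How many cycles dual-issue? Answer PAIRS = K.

PAIRS = 4

#0 head=0: xor/st i0+i1 pair
#1 head=2: ld i2 no-port MEM/MEM
#2 head=3: ld/mul i3+i4 pair
#3 head=5: xor/xor i5+i6 pair
#4 head=7: add i7 RAW r0
#5 head=8: st/add i8+i9 pair
#6 head=10: sll i10 tail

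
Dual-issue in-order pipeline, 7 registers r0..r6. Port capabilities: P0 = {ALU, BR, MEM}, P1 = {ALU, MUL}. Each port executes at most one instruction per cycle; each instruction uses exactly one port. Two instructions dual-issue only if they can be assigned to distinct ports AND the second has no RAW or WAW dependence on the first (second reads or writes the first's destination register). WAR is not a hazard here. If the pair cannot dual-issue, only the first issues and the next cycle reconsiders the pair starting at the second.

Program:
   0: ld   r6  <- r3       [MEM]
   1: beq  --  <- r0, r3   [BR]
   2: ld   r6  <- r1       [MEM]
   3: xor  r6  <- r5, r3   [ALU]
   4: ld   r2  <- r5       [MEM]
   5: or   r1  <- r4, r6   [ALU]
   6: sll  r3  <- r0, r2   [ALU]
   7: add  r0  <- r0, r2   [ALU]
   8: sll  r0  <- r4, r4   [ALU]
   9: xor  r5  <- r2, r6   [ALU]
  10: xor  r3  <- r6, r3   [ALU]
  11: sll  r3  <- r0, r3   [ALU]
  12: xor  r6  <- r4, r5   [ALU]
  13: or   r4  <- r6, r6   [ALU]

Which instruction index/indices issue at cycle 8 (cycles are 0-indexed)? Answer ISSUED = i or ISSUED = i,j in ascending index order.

0. ld @i0  | no-port MEM/BR
1. beq @i1  | no-port BR/MEM
2. ld @i2  | WAW r6
3. xor+ld @i3/i4  | 2-wide
4. or+sll @i5/i6  | 2-wide
5. add @i7  | WAW r0
6. sll+xor @i8/i9  | 2-wide
7. xor @i10  | RAW+WAW r3
8. sll+xor @i11/i12  | 2-wide
9. or @i13  | tail

ISSUED = 11,12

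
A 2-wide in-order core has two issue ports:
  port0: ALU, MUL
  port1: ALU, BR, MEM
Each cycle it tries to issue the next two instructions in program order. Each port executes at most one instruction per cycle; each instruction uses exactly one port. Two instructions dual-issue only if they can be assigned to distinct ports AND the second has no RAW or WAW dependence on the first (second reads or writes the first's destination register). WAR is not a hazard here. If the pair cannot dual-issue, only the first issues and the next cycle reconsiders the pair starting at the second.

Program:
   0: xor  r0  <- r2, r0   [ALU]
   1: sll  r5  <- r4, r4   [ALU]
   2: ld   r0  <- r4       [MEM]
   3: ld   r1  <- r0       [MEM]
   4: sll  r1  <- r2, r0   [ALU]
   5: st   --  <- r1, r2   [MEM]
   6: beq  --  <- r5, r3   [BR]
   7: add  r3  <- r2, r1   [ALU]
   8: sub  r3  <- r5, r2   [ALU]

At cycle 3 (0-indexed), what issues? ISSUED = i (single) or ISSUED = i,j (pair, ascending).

c0: i0+i1 xor/sll  pair
c1: i2 ld  no-port MEM/MEM
c2: i3 ld  WAW r1
c3: i4 sll  RAW r1
c4: i5 st  no-port MEM/BR
c5: i6+i7 beq/add  pair
c6: i8 sub  tail

ISSUED = 4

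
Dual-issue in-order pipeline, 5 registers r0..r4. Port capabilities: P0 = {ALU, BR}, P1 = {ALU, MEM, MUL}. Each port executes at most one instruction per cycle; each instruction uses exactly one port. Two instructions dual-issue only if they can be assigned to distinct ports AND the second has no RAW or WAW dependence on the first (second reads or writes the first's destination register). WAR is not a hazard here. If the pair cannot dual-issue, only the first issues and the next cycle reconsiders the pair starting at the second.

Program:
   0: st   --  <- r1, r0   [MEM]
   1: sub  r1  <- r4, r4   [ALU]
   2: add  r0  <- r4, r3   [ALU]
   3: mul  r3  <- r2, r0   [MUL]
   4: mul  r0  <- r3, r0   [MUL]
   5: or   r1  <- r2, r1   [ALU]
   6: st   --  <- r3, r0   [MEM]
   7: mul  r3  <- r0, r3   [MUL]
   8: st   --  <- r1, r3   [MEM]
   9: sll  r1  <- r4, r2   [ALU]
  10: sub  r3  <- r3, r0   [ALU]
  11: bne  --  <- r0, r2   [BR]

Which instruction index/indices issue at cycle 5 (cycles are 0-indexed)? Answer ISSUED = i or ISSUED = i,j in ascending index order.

#0 head=0: st+sub i0&i1 pair
#1 head=2: add i2 RAW r0
#2 head=3: mul i3 no-port MUL/MUL
#3 head=4: mul+or i4&i5 pair
#4 head=6: st i6 no-port MEM/MUL
#5 head=7: mul i7 no-port MUL/MEM
#6 head=8: st+sll i8&i9 pair
#7 head=10: sub+bne i10&i11 pair

ISSUED = 7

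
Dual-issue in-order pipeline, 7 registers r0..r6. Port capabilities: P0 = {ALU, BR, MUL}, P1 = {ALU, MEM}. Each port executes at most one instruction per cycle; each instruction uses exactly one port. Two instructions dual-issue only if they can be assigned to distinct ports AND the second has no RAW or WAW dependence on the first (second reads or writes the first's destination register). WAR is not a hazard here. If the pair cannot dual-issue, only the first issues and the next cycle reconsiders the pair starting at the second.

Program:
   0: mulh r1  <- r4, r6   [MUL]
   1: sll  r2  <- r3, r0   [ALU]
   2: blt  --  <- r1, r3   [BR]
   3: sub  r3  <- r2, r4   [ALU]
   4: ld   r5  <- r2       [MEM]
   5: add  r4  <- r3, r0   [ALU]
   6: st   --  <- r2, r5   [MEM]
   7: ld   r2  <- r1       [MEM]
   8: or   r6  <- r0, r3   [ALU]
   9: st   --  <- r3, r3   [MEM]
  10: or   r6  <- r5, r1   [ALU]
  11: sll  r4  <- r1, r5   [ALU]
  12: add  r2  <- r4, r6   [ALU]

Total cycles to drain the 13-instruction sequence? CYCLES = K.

CYCLES = 8

c0: i0&i1 mulh.MUL+sll.ALU  pair
c1: i2&i3 blt.BR+sub.ALU  pair
c2: i4&i5 ld.MEM+add.ALU  pair
c3: i6 st.MEM  no-port MEM/MEM
c4: i7&i8 ld.MEM+or.ALU  pair
c5: i9&i10 st.MEM+or.ALU  pair
c6: i11 sll.ALU  RAW r4
c7: i12 add.ALU  tail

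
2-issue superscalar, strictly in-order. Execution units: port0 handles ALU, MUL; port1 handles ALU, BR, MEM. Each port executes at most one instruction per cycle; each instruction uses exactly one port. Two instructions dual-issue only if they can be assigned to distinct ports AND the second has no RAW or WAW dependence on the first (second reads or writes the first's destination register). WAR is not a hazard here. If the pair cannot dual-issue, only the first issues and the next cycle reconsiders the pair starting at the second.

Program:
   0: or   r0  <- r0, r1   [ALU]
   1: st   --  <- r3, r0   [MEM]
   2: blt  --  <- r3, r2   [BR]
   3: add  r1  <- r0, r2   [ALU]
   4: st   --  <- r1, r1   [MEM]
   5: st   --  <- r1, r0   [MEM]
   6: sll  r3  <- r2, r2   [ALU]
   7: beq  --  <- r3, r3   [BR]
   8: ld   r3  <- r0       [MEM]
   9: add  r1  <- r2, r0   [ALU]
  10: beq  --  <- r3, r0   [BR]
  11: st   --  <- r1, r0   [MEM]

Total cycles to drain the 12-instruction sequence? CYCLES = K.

CYCLES = 9

0. or.ALU @i0  | RAW r0
1. st.MEM @i1  | no-port MEM/BR
2. blt.BR+add.ALU @i2+i3  | dual
3. st.MEM @i4  | no-port MEM/MEM
4. st.MEM+sll.ALU @i5+i6  | dual
5. beq.BR @i7  | no-port BR/MEM
6. ld.MEM+add.ALU @i8+i9  | dual
7. beq.BR @i10  | no-port BR/MEM
8. st.MEM @i11  | tail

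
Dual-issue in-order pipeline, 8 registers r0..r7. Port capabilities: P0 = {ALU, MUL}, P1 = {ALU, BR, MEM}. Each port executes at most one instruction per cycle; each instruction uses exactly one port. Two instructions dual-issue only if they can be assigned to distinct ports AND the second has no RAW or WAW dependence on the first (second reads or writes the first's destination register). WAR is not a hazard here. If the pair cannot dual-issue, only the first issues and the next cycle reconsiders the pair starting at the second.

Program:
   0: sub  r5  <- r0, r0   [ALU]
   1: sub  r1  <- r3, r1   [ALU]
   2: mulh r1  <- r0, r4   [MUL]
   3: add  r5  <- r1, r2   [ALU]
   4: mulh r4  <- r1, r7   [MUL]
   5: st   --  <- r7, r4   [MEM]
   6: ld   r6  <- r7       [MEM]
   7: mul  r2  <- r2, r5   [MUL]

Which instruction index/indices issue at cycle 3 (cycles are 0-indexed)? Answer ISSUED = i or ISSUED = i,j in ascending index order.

ISSUED = 5

c0: i0,i1 sub.ALU sub.ALU  dual
c1: i2 mulh.MUL  RAW r1
c2: i3,i4 add.ALU mulh.MUL  dual
c3: i5 st.MEM  no-port MEM/MEM
c4: i6,i7 ld.MEM mul.MUL  dual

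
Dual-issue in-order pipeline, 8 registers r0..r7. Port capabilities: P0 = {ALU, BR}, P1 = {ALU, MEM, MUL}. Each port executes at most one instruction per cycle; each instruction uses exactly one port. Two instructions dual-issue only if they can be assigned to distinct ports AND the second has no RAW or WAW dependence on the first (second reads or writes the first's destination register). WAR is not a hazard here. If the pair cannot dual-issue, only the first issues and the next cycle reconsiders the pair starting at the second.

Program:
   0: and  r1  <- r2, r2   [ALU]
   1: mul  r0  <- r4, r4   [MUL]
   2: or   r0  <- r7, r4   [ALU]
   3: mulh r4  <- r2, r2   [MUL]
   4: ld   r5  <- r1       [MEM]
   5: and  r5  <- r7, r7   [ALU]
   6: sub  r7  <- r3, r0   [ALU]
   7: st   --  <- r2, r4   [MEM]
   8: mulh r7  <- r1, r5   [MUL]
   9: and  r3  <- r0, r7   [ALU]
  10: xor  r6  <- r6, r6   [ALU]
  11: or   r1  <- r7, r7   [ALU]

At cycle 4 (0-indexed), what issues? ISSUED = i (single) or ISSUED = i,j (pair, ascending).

ISSUED = 7

t=0 i0&i1:and+mul ; pair
t=1 i2&i3:or+mulh ; pair
t=2 i4:ld ; WAW r5
t=3 i5&i6:and+sub ; pair
t=4 i7:st ; no-port MEM/MUL
t=5 i8:mulh ; RAW r7
t=6 i9&i10:and+xor ; pair
t=7 i11:or ; tail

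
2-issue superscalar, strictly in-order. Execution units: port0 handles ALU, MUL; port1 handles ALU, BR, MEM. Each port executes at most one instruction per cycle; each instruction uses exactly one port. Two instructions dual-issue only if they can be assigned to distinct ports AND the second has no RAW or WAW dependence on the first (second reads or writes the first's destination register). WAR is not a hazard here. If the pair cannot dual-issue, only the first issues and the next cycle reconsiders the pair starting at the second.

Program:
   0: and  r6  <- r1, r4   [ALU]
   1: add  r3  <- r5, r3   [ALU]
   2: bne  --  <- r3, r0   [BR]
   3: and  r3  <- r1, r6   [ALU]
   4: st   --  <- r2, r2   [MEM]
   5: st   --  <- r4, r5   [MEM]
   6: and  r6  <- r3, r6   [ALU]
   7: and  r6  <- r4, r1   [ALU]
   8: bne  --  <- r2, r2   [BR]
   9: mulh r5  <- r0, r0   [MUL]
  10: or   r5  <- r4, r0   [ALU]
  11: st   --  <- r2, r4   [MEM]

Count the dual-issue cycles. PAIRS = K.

PAIRS = 5

[0] i0/i1  and.ALU+add.ALU  -- dual
[1] i2/i3  bne.BR+and.ALU  -- dual
[2] i4  st.MEM  -- no-port MEM/MEM
[3] i5/i6  st.MEM+and.ALU  -- dual
[4] i7/i8  and.ALU+bne.BR  -- dual
[5] i9  mulh.MUL  -- WAW r5
[6] i10/i11  or.ALU+st.MEM  -- dual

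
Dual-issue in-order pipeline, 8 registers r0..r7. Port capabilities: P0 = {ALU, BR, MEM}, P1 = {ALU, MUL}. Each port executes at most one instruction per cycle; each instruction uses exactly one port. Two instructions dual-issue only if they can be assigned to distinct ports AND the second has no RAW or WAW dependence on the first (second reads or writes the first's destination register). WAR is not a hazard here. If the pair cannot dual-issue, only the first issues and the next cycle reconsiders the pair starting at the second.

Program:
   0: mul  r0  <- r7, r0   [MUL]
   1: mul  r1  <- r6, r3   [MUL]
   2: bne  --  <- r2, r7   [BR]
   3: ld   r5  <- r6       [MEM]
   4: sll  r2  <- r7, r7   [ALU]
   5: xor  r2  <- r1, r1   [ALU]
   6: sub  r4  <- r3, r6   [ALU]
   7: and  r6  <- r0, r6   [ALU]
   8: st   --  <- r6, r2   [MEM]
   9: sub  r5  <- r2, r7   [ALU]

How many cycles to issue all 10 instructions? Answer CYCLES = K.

CYCLES = 6

t=0 i0:mul.MUL ; no-port MUL/MUL
t=1 i1,i2:mul.MUL bne.BR ; pair
t=2 i3,i4:ld.MEM sll.ALU ; pair
t=3 i5,i6:xor.ALU sub.ALU ; pair
t=4 i7:and.ALU ; RAW r6
t=5 i8,i9:st.MEM sub.ALU ; pair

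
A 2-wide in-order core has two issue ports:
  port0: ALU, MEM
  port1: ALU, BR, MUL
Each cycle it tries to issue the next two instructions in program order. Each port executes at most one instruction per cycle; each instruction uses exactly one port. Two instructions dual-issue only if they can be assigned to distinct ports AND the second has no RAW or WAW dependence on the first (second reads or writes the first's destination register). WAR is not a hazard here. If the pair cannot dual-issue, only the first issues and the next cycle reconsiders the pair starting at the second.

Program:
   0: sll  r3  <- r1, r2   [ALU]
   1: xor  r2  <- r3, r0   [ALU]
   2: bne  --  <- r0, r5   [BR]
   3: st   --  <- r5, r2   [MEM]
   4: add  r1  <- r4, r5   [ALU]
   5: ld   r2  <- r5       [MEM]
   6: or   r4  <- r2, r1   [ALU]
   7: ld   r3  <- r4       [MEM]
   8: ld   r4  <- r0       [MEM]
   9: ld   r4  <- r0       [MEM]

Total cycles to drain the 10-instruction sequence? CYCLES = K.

CYCLES = 8

[0] i0  sll  -- RAW r3
[1] i1+i2  xor+bne  -- pair
[2] i3+i4  st+add  -- pair
[3] i5  ld  -- RAW r2
[4] i6  or  -- RAW r4
[5] i7  ld  -- no-port MEM/MEM
[6] i8  ld  -- no-port MEM/MEM
[7] i9  ld  -- tail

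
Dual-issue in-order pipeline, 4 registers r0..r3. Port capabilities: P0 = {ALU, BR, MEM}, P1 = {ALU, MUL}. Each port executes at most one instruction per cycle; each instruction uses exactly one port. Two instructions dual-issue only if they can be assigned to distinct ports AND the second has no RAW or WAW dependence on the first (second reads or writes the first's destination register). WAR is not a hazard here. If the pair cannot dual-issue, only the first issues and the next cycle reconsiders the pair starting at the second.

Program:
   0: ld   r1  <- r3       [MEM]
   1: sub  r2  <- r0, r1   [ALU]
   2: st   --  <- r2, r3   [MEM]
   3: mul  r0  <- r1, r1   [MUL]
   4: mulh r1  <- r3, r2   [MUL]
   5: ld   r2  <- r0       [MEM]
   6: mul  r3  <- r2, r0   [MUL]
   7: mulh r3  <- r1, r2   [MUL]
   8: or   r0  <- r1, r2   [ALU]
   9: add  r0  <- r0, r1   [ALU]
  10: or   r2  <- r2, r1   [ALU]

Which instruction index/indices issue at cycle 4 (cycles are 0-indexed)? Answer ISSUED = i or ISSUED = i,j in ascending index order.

ISSUED = 6

0. ld @i0  | RAW r1
1. sub @i1  | RAW r2
2. st/mul @i2/i3  | dual
3. mulh/ld @i4/i5  | dual
4. mul @i6  | no-port MUL/MUL
5. mulh/or @i7/i8  | dual
6. add/or @i9/i10  | dual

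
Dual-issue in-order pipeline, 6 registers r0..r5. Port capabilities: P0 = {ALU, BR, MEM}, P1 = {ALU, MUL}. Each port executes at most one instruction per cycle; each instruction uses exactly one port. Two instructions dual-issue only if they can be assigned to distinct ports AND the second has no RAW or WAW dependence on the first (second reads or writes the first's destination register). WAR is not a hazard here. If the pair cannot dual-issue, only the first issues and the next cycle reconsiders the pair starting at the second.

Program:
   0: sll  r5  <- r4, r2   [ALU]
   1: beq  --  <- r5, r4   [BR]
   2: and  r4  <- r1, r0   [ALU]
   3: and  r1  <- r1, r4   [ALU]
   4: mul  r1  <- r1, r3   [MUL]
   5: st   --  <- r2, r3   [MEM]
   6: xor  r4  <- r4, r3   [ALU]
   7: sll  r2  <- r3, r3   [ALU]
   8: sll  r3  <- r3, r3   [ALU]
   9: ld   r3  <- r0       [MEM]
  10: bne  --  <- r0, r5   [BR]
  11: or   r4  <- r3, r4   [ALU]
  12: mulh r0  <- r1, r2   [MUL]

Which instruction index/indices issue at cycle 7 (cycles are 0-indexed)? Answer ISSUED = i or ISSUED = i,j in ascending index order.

0. sll.ALU @i0  | RAW r5
1. beq.BR+and.ALU @i1,i2  | 2-wide
2. and.ALU @i3  | RAW+WAW r1
3. mul.MUL+st.MEM @i4,i5  | 2-wide
4. xor.ALU+sll.ALU @i6,i7  | 2-wide
5. sll.ALU @i8  | WAW r3
6. ld.MEM @i9  | no-port MEM/BR
7. bne.BR+or.ALU @i10,i11  | 2-wide
8. mulh.MUL @i12  | tail

ISSUED = 10,11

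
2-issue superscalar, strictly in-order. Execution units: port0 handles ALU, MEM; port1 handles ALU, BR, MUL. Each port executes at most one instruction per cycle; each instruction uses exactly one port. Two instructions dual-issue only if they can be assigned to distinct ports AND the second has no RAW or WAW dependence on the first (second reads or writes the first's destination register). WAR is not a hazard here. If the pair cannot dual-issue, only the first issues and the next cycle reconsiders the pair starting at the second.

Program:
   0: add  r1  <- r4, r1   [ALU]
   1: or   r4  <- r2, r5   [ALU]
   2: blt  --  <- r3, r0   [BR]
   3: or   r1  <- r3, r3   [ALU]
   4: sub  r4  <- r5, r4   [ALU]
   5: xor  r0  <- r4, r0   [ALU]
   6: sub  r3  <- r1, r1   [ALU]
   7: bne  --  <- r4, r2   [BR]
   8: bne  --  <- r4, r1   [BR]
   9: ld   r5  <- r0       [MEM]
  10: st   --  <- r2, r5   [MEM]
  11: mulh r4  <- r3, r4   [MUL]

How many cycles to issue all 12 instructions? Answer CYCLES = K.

CYCLES = 7

t=0 i0&i1:add/or ; dual
t=1 i2&i3:blt/or ; dual
t=2 i4:sub ; RAW r4
t=3 i5&i6:xor/sub ; dual
t=4 i7:bne ; no-port BR/BR
t=5 i8&i9:bne/ld ; dual
t=6 i10&i11:st/mulh ; dual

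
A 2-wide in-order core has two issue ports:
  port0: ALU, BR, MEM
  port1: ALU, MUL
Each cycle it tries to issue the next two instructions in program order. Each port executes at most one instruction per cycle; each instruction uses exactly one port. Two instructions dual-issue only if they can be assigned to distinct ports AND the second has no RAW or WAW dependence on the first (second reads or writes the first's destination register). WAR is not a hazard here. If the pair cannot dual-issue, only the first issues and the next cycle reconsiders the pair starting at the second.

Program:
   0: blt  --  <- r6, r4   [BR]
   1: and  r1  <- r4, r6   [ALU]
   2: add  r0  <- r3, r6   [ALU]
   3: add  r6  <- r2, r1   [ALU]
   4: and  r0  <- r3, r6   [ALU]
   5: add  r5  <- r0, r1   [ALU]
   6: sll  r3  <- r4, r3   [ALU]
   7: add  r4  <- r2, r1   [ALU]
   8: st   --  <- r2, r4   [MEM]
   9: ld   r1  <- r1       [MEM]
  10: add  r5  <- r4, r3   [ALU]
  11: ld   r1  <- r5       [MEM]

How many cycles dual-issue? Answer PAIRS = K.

[0] i0,i1  blt.BR;and.ALU  -- dual
[1] i2,i3  add.ALU;add.ALU  -- dual
[2] i4  and.ALU  -- RAW r0
[3] i5,i6  add.ALU;sll.ALU  -- dual
[4] i7  add.ALU  -- RAW r4
[5] i8  st.MEM  -- no-port MEM/MEM
[6] i9,i10  ld.MEM;add.ALU  -- dual
[7] i11  ld.MEM  -- tail

PAIRS = 4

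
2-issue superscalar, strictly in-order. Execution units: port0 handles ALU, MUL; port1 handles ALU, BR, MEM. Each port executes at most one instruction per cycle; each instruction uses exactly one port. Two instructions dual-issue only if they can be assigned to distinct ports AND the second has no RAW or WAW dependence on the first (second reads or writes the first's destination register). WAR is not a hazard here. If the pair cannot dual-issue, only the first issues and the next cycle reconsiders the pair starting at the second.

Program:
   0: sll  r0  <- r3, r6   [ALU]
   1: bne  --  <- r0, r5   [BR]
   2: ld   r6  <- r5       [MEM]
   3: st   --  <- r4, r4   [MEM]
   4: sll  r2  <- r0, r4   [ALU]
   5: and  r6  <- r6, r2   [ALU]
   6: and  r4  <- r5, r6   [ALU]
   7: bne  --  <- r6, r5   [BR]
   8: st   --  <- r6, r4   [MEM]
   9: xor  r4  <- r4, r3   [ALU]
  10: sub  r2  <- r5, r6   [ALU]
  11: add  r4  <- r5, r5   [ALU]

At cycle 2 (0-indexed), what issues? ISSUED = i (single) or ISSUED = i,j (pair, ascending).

  cy0 -> i0 (sll) RAW r0
  cy1 -> i1 (bne) no-port BR/MEM
  cy2 -> i2 (ld) no-port MEM/MEM
  cy3 -> i3,i4 (st+sll) 2-wide
  cy4 -> i5 (and) RAW r6
  cy5 -> i6,i7 (and+bne) 2-wide
  cy6 -> i8,i9 (st+xor) 2-wide
  cy7 -> i10,i11 (sub+add) 2-wide

ISSUED = 2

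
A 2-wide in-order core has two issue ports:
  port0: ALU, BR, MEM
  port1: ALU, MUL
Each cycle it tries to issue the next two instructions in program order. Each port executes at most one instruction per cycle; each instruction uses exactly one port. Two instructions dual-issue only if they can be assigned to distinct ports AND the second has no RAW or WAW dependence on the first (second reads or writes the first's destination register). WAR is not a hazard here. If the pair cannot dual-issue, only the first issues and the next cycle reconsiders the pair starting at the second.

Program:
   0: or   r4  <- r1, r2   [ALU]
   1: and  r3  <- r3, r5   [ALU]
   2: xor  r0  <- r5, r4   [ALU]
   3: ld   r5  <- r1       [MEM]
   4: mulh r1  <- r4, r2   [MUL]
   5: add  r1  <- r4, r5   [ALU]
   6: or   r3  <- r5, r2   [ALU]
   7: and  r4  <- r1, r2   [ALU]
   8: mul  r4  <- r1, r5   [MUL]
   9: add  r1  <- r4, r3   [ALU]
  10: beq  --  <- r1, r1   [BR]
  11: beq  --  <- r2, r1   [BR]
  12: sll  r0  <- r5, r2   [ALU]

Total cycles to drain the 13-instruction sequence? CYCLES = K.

CYCLES = 9

  cy0 -> i0/i1 (or/and) 2-wide
  cy1 -> i2/i3 (xor/ld) 2-wide
  cy2 -> i4 (mulh) WAW r1
  cy3 -> i5/i6 (add/or) 2-wide
  cy4 -> i7 (and) WAW r4
  cy5 -> i8 (mul) RAW r4
  cy6 -> i9 (add) RAW r1
  cy7 -> i10 (beq) no-port BR/BR
  cy8 -> i11/i12 (beq/sll) 2-wide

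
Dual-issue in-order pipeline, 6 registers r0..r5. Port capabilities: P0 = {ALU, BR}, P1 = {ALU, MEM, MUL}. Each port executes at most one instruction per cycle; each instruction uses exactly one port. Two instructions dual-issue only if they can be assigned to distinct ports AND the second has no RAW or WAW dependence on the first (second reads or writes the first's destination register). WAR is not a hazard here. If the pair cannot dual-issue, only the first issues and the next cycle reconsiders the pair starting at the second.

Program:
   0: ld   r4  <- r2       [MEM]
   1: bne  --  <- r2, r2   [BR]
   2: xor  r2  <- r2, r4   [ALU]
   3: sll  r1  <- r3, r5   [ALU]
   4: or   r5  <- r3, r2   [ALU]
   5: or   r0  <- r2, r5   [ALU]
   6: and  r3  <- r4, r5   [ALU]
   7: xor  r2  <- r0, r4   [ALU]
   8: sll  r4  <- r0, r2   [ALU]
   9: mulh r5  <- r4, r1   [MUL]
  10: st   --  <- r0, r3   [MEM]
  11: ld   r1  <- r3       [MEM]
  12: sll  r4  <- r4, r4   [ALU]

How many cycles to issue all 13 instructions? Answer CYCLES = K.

CYCLES = 9

  cy0 -> i0&i1 (ld+bne) dual
  cy1 -> i2&i3 (xor+sll) dual
  cy2 -> i4 (or) RAW r5
  cy3 -> i5&i6 (or+and) dual
  cy4 -> i7 (xor) RAW r2
  cy5 -> i8 (sll) RAW r4
  cy6 -> i9 (mulh) no-port MUL/MEM
  cy7 -> i10 (st) no-port MEM/MEM
  cy8 -> i11&i12 (ld+sll) dual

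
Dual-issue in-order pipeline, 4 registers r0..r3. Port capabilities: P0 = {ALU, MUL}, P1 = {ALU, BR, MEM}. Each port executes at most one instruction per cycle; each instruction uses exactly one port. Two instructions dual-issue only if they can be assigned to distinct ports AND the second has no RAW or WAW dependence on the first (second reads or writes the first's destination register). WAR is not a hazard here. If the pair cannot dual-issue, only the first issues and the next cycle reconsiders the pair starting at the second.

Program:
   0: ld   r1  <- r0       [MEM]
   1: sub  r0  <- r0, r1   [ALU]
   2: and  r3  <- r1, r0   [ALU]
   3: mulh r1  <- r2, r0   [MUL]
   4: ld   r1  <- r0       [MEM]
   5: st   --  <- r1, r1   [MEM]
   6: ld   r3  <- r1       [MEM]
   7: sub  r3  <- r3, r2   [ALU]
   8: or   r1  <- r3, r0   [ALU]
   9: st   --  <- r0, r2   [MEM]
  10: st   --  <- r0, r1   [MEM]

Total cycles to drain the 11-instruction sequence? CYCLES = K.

CYCLES = 9

[0] i0  ld.MEM  -- RAW r1
[1] i1  sub.ALU  -- RAW r0
[2] i2+i3  and.ALU mulh.MUL  -- pair
[3] i4  ld.MEM  -- no-port MEM/MEM
[4] i5  st.MEM  -- no-port MEM/MEM
[5] i6  ld.MEM  -- RAW+WAW r3
[6] i7  sub.ALU  -- RAW r3
[7] i8+i9  or.ALU st.MEM  -- pair
[8] i10  st.MEM  -- tail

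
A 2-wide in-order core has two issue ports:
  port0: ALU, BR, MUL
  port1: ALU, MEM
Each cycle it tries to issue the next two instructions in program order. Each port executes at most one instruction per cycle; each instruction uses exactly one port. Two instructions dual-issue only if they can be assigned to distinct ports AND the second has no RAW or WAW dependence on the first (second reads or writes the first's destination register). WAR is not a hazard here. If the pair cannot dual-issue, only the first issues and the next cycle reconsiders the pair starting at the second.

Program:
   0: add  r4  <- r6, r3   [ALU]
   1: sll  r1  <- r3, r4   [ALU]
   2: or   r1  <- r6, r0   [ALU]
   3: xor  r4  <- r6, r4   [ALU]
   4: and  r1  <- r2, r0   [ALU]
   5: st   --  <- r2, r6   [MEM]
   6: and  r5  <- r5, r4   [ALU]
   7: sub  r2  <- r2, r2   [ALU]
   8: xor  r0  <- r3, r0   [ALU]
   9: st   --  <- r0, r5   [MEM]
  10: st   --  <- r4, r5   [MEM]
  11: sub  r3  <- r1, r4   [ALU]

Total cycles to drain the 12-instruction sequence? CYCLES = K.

CYCLES = 8

  cy0 -> i0 (add) RAW r4
  cy1 -> i1 (sll) WAW r1
  cy2 -> i2+i3 (or xor) pair
  cy3 -> i4+i5 (and st) pair
  cy4 -> i6+i7 (and sub) pair
  cy5 -> i8 (xor) RAW r0
  cy6 -> i9 (st) no-port MEM/MEM
  cy7 -> i10+i11 (st sub) pair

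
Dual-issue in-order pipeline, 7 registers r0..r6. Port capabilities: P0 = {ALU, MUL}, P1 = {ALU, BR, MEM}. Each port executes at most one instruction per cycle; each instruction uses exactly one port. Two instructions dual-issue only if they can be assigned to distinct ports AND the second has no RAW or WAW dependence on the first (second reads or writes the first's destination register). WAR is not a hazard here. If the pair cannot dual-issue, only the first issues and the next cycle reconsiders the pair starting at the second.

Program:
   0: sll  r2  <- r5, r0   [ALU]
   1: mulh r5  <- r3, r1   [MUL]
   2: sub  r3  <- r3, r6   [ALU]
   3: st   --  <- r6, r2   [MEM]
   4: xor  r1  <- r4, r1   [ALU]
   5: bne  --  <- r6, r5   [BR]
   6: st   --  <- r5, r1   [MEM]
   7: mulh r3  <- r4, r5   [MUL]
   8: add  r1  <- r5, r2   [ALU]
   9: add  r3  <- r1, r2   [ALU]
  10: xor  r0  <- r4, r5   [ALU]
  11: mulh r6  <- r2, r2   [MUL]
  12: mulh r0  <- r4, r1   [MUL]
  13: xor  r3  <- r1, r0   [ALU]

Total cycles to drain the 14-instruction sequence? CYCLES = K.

[0] i0,i1  sll;mulh  -- dual
[1] i2,i3  sub;st  -- dual
[2] i4,i5  xor;bne  -- dual
[3] i6,i7  st;mulh  -- dual
[4] i8  add  -- RAW r1
[5] i9,i10  add;xor  -- dual
[6] i11  mulh  -- no-port MUL/MUL
[7] i12  mulh  -- RAW r0
[8] i13  xor  -- tail

CYCLES = 9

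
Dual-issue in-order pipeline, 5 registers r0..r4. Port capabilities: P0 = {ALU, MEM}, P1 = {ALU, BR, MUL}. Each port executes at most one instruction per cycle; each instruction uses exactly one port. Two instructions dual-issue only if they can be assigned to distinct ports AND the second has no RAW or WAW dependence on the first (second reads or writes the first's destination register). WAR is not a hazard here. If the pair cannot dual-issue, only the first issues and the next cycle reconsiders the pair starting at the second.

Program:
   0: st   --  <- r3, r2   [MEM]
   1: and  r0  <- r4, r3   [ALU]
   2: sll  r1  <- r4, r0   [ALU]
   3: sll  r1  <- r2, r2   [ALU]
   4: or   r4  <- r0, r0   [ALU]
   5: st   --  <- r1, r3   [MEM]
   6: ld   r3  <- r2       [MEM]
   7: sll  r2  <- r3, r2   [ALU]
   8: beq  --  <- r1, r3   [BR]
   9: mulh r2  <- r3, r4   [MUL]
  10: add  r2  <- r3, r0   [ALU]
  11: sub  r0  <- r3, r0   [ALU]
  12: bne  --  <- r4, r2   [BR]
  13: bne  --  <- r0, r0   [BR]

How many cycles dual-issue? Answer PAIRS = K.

[0] i0+i1  st and  -- dual
[1] i2  sll  -- WAW r1
[2] i3+i4  sll or  -- dual
[3] i5  st  -- no-port MEM/MEM
[4] i6  ld  -- RAW r3
[5] i7+i8  sll beq  -- dual
[6] i9  mulh  -- WAW r2
[7] i10+i11  add sub  -- dual
[8] i12  bne  -- no-port BR/BR
[9] i13  bne  -- tail

PAIRS = 4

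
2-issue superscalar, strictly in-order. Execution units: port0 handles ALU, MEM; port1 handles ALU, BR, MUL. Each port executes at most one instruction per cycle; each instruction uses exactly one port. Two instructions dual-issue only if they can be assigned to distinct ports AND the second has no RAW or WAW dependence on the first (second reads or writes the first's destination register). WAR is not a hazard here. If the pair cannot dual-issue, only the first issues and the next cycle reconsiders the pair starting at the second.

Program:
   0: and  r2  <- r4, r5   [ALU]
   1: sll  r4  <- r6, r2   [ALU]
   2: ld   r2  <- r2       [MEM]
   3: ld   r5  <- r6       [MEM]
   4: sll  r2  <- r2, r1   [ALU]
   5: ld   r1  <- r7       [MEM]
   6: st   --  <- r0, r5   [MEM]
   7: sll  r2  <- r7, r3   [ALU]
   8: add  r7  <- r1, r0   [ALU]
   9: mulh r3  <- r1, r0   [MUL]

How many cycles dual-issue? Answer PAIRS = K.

PAIRS = 4

c0: i0 and.ALU  RAW r2
c1: i1+i2 sll.ALU;ld.MEM  pair
c2: i3+i4 ld.MEM;sll.ALU  pair
c3: i5 ld.MEM  no-port MEM/MEM
c4: i6+i7 st.MEM;sll.ALU  pair
c5: i8+i9 add.ALU;mulh.MUL  pair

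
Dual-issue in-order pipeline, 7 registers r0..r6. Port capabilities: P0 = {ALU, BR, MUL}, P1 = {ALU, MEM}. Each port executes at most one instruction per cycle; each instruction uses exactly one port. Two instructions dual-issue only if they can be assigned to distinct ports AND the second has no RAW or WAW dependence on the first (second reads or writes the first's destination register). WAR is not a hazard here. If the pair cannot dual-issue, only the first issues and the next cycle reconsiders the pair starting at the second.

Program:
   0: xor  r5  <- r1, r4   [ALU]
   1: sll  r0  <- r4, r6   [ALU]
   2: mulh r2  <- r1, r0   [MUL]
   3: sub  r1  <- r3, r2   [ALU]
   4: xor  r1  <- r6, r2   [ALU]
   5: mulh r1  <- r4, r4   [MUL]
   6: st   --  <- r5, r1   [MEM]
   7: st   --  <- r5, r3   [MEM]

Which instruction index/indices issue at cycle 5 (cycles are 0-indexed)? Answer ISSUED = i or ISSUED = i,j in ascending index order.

ISSUED = 6

[0] i0/i1  xor.ALU+sll.ALU  -- dual
[1] i2  mulh.MUL  -- RAW r2
[2] i3  sub.ALU  -- WAW r1
[3] i4  xor.ALU  -- WAW r1
[4] i5  mulh.MUL  -- RAW r1
[5] i6  st.MEM  -- no-port MEM/MEM
[6] i7  st.MEM  -- tail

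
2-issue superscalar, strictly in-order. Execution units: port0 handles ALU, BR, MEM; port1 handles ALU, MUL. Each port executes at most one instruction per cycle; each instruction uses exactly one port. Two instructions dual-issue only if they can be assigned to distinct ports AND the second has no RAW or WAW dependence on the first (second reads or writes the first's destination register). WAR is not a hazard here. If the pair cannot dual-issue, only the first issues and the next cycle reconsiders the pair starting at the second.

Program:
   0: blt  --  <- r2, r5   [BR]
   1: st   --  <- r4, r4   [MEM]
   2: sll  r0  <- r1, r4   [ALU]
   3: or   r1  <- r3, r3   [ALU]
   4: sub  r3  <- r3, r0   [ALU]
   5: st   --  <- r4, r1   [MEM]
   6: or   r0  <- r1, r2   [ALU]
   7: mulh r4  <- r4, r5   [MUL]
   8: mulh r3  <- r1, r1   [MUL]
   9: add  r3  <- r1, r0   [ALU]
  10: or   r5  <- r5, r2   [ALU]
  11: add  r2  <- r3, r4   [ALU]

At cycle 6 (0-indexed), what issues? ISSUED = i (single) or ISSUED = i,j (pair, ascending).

ISSUED = 9,10

t=0 i0:blt.BR ; no-port BR/MEM
t=1 i1/i2:st.MEM/sll.ALU ; dual
t=2 i3/i4:or.ALU/sub.ALU ; dual
t=3 i5/i6:st.MEM/or.ALU ; dual
t=4 i7:mulh.MUL ; no-port MUL/MUL
t=5 i8:mulh.MUL ; WAW r3
t=6 i9/i10:add.ALU/or.ALU ; dual
t=7 i11:add.ALU ; tail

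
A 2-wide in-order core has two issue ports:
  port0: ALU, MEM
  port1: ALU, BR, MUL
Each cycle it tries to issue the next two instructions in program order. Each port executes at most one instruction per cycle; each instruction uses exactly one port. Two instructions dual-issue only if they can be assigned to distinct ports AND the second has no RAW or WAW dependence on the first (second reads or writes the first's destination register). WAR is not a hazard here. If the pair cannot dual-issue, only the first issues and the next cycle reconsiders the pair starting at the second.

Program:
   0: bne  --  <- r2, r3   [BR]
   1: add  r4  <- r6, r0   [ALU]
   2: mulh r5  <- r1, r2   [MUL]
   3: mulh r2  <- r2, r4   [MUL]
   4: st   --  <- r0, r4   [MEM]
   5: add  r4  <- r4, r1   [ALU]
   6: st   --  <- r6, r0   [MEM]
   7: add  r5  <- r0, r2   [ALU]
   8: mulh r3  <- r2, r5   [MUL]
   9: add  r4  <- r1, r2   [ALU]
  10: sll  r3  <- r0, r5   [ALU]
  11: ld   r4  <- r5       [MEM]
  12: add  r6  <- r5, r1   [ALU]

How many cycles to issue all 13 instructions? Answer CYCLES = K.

CYCLES = 8

  cy0 -> i0,i1 (bne.BR+add.ALU) dual
  cy1 -> i2 (mulh.MUL) no-port MUL/MUL
  cy2 -> i3,i4 (mulh.MUL+st.MEM) dual
  cy3 -> i5,i6 (add.ALU+st.MEM) dual
  cy4 -> i7 (add.ALU) RAW r5
  cy5 -> i8,i9 (mulh.MUL+add.ALU) dual
  cy6 -> i10,i11 (sll.ALU+ld.MEM) dual
  cy7 -> i12 (add.ALU) tail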